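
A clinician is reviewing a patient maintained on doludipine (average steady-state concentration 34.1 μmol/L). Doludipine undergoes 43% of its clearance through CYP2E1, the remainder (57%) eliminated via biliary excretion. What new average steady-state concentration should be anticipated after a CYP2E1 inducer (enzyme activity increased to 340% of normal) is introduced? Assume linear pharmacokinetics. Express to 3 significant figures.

The CYP2E1 pathway (43% of clearance) increases to 3.4× activity: 0.43 × 3.4 = 1.462.
The remaining 57% of clearance is unaffected.
New clearance relative to baseline: 1.462 + 0.57 = 2.032.
Average steady-state concentration ∝ 1/CL, so new value = 34.1 / 2.032 = 16.8 μmol/L.

16.8 μmol/L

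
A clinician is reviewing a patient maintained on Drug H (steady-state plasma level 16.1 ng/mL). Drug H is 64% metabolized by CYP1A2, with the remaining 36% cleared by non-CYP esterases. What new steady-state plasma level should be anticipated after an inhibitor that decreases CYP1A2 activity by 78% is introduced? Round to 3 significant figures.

32.1 ng/mL

The CYP1A2 pathway (64% of clearance) is reduced to 0.22× activity: 0.64 × 0.22 = 0.1408.
Non-CYP routes (36%) are unchanged.
CL_new/CL_old = 0.1408 + 0.36 = 0.5008.
With dosing unchanged, steady-state plasma level scales as 1/CL: 16.1 / 0.5008 = 32.1 ng/mL.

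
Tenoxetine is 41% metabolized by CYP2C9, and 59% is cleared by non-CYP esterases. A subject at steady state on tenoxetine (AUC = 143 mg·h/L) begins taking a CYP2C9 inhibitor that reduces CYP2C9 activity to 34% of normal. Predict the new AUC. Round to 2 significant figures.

The CYP2C9 pathway (41% of clearance) is reduced to 0.34× activity: 0.41 × 0.34 = 0.1394.
The remaining 59% of clearance is unaffected.
Relative clearance = 0.1394 + 0.59 = 0.7294.
AUC ∝ 1/CL, so new value = 143 / 0.7294 = 2.0 × 10² mg·h/L.

2.0 × 10² mg·h/L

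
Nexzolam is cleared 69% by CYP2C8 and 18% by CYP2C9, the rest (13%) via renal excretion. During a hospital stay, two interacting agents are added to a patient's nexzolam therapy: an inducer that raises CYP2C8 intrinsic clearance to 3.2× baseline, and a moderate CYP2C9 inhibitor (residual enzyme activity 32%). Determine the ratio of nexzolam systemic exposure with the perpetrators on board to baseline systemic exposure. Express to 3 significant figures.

The CYP2C8 pathway (69% of clearance) rises to 3.2× activity: 0.69 × 3.2 = 2.208.
The CYP2C9 pathway (18% of clearance) falls to 0.32× activity: 0.18 × 0.32 = 0.0576.
The remaining 13% of clearance is unaffected.
CL_new/CL_old = 2.208 + 0.0576 + 0.13 = 2.3956.
Because systemic exposure varies inversely with clearance, the combined effect is 1 / 2.3956 = 0.417.

0.417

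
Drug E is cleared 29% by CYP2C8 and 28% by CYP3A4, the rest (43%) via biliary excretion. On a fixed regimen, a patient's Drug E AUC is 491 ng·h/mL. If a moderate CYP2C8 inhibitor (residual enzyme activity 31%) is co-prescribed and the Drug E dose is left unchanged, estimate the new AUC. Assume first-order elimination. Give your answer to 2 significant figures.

CYP2C8: 0.29 × 0.31 = 0.0899
CYP3A4: 0.28 (unchanged)
Other: 0.43 (unchanged)
CL_new/CL_old = 0.0899 + 0.28 + 0.43 = 0.7999.
With dosing unchanged, AUC scales as 1/CL: 491 / 0.7999 = 6.1 × 10² ng·h/mL.

6.1 × 10² ng·h/mL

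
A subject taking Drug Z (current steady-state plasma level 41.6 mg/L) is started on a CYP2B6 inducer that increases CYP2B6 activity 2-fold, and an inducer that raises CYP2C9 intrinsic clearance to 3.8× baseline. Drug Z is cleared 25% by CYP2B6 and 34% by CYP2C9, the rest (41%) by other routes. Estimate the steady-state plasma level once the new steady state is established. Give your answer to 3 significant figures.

18.9 mg/L

The CYP2B6 pathway (25% of clearance) rises to 2× activity: 0.25 × 2 = 0.5.
The CYP2C9 pathway (34% of clearance) is boosted to 3.8× activity: 0.34 × 3.8 = 1.292.
Non-CYP routes (41%) are unchanged.
New clearance relative to baseline: 0.5 + 1.292 + 0.41 = 2.202.
Dividing the baseline by the relative clearance: 41.6 / 2.202 = 18.9 mg/L.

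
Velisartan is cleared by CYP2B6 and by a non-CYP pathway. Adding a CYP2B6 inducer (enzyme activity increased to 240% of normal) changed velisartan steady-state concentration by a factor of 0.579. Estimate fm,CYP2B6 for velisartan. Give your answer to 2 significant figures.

CL'/CL = 1 / 0.579 = 1.727
2.4·fm + (1 − fm) = 1.727
fm = (1.727 − 1) / (2.4 − 1) = 0.52

0.52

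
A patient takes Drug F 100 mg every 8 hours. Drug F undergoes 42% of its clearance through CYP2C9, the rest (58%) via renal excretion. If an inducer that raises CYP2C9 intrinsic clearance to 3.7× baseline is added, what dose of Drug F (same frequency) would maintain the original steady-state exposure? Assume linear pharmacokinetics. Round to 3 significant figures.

213 mg

The CYP2C9 pathway (42% of clearance) increases to 3.7× activity: 0.42 × 3.7 = 1.554.
The remaining 58% of clearance is unaffected.
Relative clearance = 1.554 + 0.58 = 2.134.
Exposure is unchanged when dose changes in proportion to clearance. New dose = 100 mg × 2.134 = 213 mg.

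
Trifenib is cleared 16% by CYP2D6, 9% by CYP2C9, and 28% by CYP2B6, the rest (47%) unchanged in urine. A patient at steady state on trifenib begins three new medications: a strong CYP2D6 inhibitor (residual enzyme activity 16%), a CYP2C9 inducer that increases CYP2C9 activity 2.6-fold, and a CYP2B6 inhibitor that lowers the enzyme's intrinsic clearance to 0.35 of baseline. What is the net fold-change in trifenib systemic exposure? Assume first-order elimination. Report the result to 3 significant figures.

The CYP2D6 pathway (16% of clearance) drops to 0.16× activity: 0.16 × 0.16 = 0.0256.
The CYP2C9 pathway (9% of clearance) increases to 2.6× activity: 0.09 × 2.6 = 0.234.
The CYP2B6 pathway (28% of clearance) falls to 0.35× activity: 0.28 × 0.35 = 0.098.
The remaining 47% of clearance is unaffected.
New clearance relative to baseline: 0.0256 + 0.234 + 0.098 + 0.47 = 0.8276.
Because systemic exposure varies inversely with clearance, the combined effect is 1 / 0.8276 = 1.21.

1.21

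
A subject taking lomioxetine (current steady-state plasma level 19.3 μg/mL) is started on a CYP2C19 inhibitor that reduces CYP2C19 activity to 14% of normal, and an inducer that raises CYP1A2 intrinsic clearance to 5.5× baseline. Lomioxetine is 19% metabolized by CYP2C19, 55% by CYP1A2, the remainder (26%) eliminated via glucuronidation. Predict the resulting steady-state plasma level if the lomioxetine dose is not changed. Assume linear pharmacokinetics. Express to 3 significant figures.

The CYP2C19 pathway (19% of clearance) falls to 0.14× activity: 0.19 × 0.14 = 0.0266.
The CYP1A2 pathway (55% of clearance) is boosted to 5.5× activity: 0.55 × 5.5 = 3.025.
Non-CYP routes (26%) are unchanged.
New clearance relative to baseline: 0.0266 + 3.025 + 0.26 = 3.3116.
Dividing the baseline by the relative clearance: 19.3 / 3.3116 = 5.83 μg/mL.

5.83 μg/mL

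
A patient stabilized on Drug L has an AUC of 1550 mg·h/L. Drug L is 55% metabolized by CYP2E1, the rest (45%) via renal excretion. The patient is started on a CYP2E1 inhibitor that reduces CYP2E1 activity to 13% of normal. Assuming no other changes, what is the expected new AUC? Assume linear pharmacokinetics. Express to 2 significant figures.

CYP2E1: 0.55 × 0.13 = 0.0715
Other: 0.45 (unchanged)
New clearance relative to baseline: 0.0715 + 0.45 = 0.5215.
New AUC = baseline ÷ relative clearance = 1550 / 0.5215 = 3.0 × 10³ mg·h/L.

3.0 × 10³ mg·h/L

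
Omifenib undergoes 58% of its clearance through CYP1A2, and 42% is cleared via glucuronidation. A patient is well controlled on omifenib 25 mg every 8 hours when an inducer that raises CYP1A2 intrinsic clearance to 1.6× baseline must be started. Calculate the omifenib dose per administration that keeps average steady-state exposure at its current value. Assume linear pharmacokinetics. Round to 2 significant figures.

CYP1A2: 0.58 × 1.6 = 0.928
Other: 0.42 (unchanged)
Relative clearance = 0.928 + 0.42 = 1.348.
Css,avg = (dose rate)/CL, so holding Css fixed requires dose ∝ CL: 25 × 1.348 = 34 mg.

34 mg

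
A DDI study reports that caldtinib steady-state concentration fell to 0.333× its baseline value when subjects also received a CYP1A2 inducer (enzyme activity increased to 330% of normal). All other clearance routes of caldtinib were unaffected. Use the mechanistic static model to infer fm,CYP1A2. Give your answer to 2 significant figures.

Let fm be the CYP1A2 fraction. New clearance relative to baseline = fm × 3.3 + (1 − fm).
Steady-state concentration ratio = 1 / (new CL fraction), so new CL fraction = 1 / 0.333 = 3.003.
fm × 3.3 + 1 − fm = 3.003  ⇒  fm × (3.3 − 1) = 2.003  ⇒  fm = 0.87.

0.87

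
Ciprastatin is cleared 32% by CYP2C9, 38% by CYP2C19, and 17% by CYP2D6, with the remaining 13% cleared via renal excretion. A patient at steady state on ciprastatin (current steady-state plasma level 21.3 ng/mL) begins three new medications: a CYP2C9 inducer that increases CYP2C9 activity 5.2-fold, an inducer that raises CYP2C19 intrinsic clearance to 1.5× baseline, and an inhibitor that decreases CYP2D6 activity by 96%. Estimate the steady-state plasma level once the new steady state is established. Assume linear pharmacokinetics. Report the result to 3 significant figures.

The CYP2C9 pathway (32% of clearance) rises to 5.2× activity: 0.32 × 5.2 = 1.664.
The CYP2C19 pathway (38% of clearance) rises to 1.5× activity: 0.38 × 1.5 = 0.57.
The CYP2D6 pathway (17% of clearance) is reduced to 0.04× activity: 0.17 × 0.04 = 0.0068.
Non-CYP routes (13%) are unchanged.
Relative clearance = 1.664 + 0.57 + 0.0068 + 0.13 = 2.3708.
New steady-state plasma level = 21.3 / 2.3708 = 8.98 ng/mL (concentration scales inversely with clearance).

8.98 ng/mL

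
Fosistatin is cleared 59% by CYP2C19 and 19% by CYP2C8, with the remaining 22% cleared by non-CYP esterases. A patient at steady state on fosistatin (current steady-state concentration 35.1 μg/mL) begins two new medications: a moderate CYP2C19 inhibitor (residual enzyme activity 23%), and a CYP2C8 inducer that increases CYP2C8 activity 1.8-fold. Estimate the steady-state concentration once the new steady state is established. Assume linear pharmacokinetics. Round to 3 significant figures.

CYP2C19: 0.59 × 0.23 = 0.1357
CYP2C8: 0.19 × 1.8 = 0.342
Other: 0.22 (unchanged)
New clearance relative to baseline: 0.1357 + 0.342 + 0.22 = 0.6977.
Steady-state concentration ∝ 1/CL: new value = 35.1 / 0.6977 = 50.3 μg/mL.

50.3 μg/mL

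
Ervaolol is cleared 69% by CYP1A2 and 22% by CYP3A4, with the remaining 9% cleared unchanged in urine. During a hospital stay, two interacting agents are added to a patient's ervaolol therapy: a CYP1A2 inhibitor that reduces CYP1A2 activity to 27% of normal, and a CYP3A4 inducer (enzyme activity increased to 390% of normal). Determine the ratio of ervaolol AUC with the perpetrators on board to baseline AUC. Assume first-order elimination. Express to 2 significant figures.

0.88

The CYP1A2 pathway (69% of clearance) drops to 0.27× activity: 0.69 × 0.27 = 0.1863.
The CYP3A4 pathway (22% of clearance) rises to 3.9× activity: 0.22 × 3.9 = 0.858.
Non-CYP routes (9%) are unchanged.
Relative clearance = 0.1863 + 0.858 + 0.09 = 1.1343.
Net AUC ratio = 1 / 1.1343 = 0.88.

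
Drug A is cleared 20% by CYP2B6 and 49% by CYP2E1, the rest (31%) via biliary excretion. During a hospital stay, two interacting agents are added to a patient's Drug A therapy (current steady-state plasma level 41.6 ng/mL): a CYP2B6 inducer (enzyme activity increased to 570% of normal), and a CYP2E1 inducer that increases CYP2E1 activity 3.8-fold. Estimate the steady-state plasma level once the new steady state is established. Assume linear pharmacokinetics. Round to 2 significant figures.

The CYP2B6 pathway (20% of clearance) is boosted to 5.7× activity: 0.2 × 5.7 = 1.14.
The CYP2E1 pathway (49% of clearance) increases to 3.8× activity: 0.49 × 3.8 = 1.862.
The remaining 31% of clearance is unaffected.
CL_new/CL_old = 1.14 + 1.862 + 0.31 = 3.312.
Steady-state plasma level ∝ 1/CL: new value = 41.6 / 3.312 = 13 ng/mL.

13 ng/mL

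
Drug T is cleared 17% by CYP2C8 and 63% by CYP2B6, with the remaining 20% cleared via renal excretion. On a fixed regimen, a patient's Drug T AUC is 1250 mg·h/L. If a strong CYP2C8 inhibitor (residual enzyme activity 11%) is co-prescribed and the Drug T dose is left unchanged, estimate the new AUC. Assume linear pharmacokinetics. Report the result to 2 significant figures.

The CYP2C8 pathway (17% of clearance) falls to 0.11× activity: 0.17 × 0.11 = 0.0187.
CYP2B6 (63%) and the residual 20% are unaffected.
CL_new/CL_old = 0.0187 + 0.63 + 0.2 = 0.8487.
AUC ∝ 1/CL, so new value = 1250 / 0.8487 = 1.5 × 10³ mg·h/L.

1.5 × 10³ mg·h/L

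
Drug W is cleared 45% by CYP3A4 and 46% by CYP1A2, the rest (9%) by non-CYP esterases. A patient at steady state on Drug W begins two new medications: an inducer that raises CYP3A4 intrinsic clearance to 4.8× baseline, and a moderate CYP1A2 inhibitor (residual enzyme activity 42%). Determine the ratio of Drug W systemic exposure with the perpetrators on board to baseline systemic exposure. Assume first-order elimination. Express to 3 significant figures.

0.409

CYP3A4: 0.45 × 4.8 = 2.16
CYP1A2: 0.46 × 0.42 = 0.1932
Other: 0.09 (unchanged)
Relative clearance = 2.16 + 0.1932 + 0.09 = 2.4432.
Systemic exposure ∝ 1/CL: fold-change = 1 / 2.4432 = 0.409.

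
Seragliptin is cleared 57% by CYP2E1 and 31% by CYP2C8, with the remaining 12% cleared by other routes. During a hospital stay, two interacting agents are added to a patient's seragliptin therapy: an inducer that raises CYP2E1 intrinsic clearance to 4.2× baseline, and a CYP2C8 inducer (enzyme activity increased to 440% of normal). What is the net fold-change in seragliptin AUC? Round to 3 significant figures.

The CYP2E1 pathway (57% of clearance) is boosted to 4.2× activity: 0.57 × 4.2 = 2.394.
The CYP2C8 pathway (31% of clearance) rises to 4.4× activity: 0.31 × 4.4 = 1.364.
Non-CYP routes (12%) are unchanged.
Relative clearance = 2.394 + 1.364 + 0.12 = 3.878.
Because AUC varies inversely with clearance, the combined effect is 1 / 3.878 = 0.258.

0.258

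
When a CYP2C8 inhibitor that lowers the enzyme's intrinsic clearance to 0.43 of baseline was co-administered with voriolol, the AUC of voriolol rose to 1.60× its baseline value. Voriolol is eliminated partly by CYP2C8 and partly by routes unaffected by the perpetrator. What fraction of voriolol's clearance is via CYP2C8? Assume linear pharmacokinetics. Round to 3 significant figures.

Call the CYP2C8 fraction fm. After the interaction, CL_new/CL_old = fm × 0.43 + (1 − fm).
AUC ratio = 1 / (new CL fraction), so new CL fraction = 1 / 1.60 = 0.625.
fm × 0.43 + 1 − fm = 0.625  ⇒  fm × (0.43 − 1) = −0.375  ⇒  fm = 0.658.

0.658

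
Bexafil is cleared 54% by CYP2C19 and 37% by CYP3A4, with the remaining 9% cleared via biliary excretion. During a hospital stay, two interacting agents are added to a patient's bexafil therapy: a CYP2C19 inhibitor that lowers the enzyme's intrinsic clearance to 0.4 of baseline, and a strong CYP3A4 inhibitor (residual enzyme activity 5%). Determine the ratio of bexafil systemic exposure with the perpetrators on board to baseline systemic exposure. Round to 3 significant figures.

CYP2C19: 0.54 × 0.4 = 0.216
CYP3A4: 0.37 × 0.05 = 0.0185
Other: 0.09 (unchanged)
New clearance relative to baseline: 0.216 + 0.0185 + 0.09 = 0.3245.
Net systemic exposure ratio = 1 / 0.3245 = 3.08.

3.08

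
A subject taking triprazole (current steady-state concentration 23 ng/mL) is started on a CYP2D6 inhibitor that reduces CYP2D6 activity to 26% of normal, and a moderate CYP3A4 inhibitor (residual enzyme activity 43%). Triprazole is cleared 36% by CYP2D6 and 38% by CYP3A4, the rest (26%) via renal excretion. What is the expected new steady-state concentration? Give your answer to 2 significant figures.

CYP2D6: 0.36 × 0.26 = 0.0936
CYP3A4: 0.38 × 0.43 = 0.1634
Other: 0.26 (unchanged)
New clearance relative to baseline: 0.0936 + 0.1634 + 0.26 = 0.517.
Dividing the baseline by the relative clearance: 23 / 0.517 = 44 ng/mL.

44 ng/mL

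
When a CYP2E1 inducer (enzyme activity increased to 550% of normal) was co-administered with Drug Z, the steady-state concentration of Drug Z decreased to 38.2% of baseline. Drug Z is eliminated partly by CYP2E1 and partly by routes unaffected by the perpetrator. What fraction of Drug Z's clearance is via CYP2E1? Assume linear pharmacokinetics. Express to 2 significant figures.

Let fm be the CYP2E1 fraction. New clearance relative to baseline = fm × 5.5 + (1 − fm).
Steady-state concentration ratio = 1 / (new CL fraction), so new CL fraction = 1 / 0.382 = 2.618.
fm × 5.5 + 1 − fm = 2.618  ⇒  fm × (5.5 − 1) = 1.618  ⇒  fm = 0.36.

0.36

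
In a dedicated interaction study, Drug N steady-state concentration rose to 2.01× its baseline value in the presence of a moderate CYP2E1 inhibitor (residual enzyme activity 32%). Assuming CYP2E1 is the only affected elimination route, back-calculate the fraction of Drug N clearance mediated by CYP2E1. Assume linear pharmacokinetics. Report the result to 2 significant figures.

0.74

CL'/CL = 1 / 2.01 = 0.4975
0.32·fm + (1 − fm) = 0.4975
fm = (0.4975 − 1) / (0.32 − 1) = 0.74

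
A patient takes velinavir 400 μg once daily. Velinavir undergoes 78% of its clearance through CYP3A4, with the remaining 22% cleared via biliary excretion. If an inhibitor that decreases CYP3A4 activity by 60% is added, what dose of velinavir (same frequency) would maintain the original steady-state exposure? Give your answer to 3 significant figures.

CYP3A4: 0.78 × 0.4 = 0.312
Other: 0.22 (unchanged)
New clearance relative to baseline: 0.312 + 0.22 = 0.532.
Exposure is unchanged when dose changes in proportion to clearance. New dose = 400 μg × 0.532 = 213 μg.

213 μg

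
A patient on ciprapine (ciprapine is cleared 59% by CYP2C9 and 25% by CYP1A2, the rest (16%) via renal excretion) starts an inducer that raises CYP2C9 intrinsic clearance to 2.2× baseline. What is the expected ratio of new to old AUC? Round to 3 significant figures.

0.585

The CYP2C9 pathway (59% of clearance) is boosted to 2.2× activity: 0.59 × 2.2 = 1.298.
CYP1A2 (25%) and the residual 16% are unaffected.
CL_new/CL_old = 1.298 + 0.25 + 0.16 = 1.708.
Since AUC ∝ 1/CL, the ratio is 1 / 1.708 = 0.585.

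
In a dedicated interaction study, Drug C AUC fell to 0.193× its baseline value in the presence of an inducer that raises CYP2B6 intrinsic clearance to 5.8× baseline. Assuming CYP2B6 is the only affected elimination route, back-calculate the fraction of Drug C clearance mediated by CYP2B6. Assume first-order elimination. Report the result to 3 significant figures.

Call the CYP2B6 fraction fm. After the interaction, CL_new/CL_old = fm × 5.8 + (1 − fm).
AUC ratio = 1 / (new CL fraction), so new CL fraction = 1 / 0.193 = 5.181.
fm × 5.8 + 1 − fm = 5.181  ⇒  fm × (5.8 − 1) = 4.181  ⇒  fm = 0.871.

0.871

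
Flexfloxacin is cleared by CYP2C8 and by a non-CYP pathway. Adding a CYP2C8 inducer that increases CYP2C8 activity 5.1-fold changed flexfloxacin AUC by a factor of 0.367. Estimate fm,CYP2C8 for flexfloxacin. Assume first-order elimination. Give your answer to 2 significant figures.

Write x for the fraction cleared via CYP2C8. The observed AUC change means clearance rose to 1/0.367 = 2.725 of baseline.
Only the CYP2C8 route changed, so 2.725 = x·5.1 + (1 − x), giving x = 0.42.

0.42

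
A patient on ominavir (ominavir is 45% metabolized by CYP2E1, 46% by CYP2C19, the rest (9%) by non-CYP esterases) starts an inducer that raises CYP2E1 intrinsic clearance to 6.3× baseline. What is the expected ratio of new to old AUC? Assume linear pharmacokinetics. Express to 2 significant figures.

The CYP2E1 pathway (45% of clearance) increases to 6.3× activity: 0.45 × 6.3 = 2.835.
CYP2C19 (46%) and the residual 9% are unaffected.
CL_new/CL_old = 2.835 + 0.46 + 0.09 = 3.385.
Since AUC ∝ 1/CL, the ratio is 1 / 3.385 = 0.30.

0.30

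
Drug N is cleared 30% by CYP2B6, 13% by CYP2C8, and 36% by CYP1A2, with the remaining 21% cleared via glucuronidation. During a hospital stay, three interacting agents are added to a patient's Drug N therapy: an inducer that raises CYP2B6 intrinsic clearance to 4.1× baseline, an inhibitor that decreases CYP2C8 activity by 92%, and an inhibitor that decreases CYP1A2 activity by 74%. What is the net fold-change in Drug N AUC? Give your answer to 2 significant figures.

CYP2B6: 0.3 × 4.1 = 1.23
CYP2C8: 0.13 × 0.08 = 0.0104
CYP1A2: 0.36 × 0.26 = 0.0936
Other: 0.21 (unchanged)
Relative clearance = 1.23 + 0.0104 + 0.0936 + 0.21 = 1.544.
Because AUC varies inversely with clearance, the combined effect is 1 / 1.544 = 0.65.

0.65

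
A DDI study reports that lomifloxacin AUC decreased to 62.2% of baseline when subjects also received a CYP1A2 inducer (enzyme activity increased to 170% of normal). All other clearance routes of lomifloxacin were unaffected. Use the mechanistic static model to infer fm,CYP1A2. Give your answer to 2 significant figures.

CL'/CL = 1 / 0.622 = 1.608
1.7·fm + (1 − fm) = 1.608
fm = (1.608 − 1) / (1.7 − 1) = 0.87

0.87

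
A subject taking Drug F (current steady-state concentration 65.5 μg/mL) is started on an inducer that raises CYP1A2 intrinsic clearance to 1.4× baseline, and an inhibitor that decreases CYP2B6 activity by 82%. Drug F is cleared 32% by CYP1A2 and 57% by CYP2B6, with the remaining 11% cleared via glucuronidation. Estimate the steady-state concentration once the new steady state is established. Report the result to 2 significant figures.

99 μg/mL

The CYP1A2 pathway (32% of clearance) rises to 1.4× activity: 0.32 × 1.4 = 0.448.
The CYP2B6 pathway (57% of clearance) falls to 0.18× activity: 0.57 × 0.18 = 0.1026.
Non-CYP routes (11%) are unchanged.
New clearance relative to baseline: 0.448 + 0.1026 + 0.11 = 0.6606.
Steady-state concentration ∝ 1/CL: new value = 65.5 / 0.6606 = 99 μg/mL.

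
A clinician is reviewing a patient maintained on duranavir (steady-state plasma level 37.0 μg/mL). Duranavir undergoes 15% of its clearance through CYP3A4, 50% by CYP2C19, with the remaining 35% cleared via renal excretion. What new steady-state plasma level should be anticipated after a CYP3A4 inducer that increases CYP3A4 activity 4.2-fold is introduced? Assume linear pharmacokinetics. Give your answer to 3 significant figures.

25.0 μg/mL

CYP3A4: 0.15 × 4.2 = 0.63
CYP2C19: 0.5 (unchanged)
Other: 0.35 (unchanged)
New clearance relative to baseline: 0.63 + 0.5 + 0.35 = 1.48.
Steady-state plasma level ∝ 1/CL, so new value = 37.0 / 1.48 = 25.0 μg/mL.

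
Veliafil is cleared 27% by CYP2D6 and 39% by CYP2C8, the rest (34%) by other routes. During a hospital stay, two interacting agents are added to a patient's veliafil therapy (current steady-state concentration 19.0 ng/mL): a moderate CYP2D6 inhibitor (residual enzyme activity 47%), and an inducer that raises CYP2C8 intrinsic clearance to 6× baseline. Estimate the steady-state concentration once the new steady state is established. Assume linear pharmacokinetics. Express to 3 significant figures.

6.77 ng/mL

The CYP2D6 pathway (27% of clearance) drops to 0.47× activity: 0.27 × 0.47 = 0.1269.
The CYP2C8 pathway (39% of clearance) increases to 6× activity: 0.39 × 6 = 2.34.
The remaining 34% of clearance is unaffected.
CL_new/CL_old = 0.1269 + 2.34 + 0.34 = 2.8069.
New steady-state concentration = 19.0 / 2.8069 = 6.77 ng/mL (concentration scales inversely with clearance).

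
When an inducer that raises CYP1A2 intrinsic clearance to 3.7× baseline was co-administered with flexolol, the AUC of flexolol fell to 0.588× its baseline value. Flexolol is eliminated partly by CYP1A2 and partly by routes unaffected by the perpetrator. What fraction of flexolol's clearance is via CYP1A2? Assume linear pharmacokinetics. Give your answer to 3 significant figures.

Let x = fm,CYP1A2. Because AUC ∝ 1/CL, relative clearance rose to 1/0.588 = 1.701.
Only the CYP1A2 route changed, so 1.701 = x·3.7 + (1 − x), giving x = 0.260.

0.260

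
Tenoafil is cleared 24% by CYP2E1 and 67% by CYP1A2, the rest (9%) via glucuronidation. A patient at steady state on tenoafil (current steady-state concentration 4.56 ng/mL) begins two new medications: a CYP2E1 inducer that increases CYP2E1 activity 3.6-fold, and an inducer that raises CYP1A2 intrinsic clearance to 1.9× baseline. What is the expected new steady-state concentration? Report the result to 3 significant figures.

The CYP2E1 pathway (24% of clearance) increases to 3.6× activity: 0.24 × 3.6 = 0.864.
The CYP1A2 pathway (67% of clearance) rises to 1.9× activity: 0.67 × 1.9 = 1.273.
Non-CYP routes (9%) are unchanged.
Relative clearance = 0.864 + 1.273 + 0.09 = 2.227.
Dividing the baseline by the relative clearance: 4.56 / 2.227 = 2.05 ng/mL.

2.05 ng/mL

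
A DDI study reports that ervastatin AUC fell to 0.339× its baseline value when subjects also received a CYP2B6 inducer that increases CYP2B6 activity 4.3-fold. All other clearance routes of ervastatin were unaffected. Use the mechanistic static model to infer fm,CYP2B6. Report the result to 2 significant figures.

Let x = fm,CYP2B6. Because AUC ∝ 1/CL, relative clearance rose to 1/0.339 = 2.95.
Setting x·4.3 + (1 − x) = 2.95 and solving: x = (2.95 − 1)/(4.3 − 1) = 0.59.

0.59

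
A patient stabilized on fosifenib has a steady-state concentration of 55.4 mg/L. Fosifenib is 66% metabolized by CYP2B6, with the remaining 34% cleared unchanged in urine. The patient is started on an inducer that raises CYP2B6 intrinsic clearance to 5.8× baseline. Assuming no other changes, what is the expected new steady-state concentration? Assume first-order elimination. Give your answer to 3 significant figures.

13.3 mg/L

The CYP2B6 pathway (66% of clearance) increases to 5.8× activity: 0.66 × 5.8 = 3.828.
Non-CYP routes (34%) are unchanged.
New clearance relative to baseline: 3.828 + 0.34 = 4.168.
New steady-state concentration = baseline ÷ relative clearance = 55.4 / 4.168 = 13.3 mg/L.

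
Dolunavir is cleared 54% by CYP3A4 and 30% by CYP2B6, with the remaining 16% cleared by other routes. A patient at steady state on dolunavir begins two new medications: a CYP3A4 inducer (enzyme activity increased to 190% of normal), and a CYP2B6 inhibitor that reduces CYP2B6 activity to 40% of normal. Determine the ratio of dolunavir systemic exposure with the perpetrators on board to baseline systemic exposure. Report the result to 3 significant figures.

The CYP3A4 pathway (54% of clearance) is boosted to 1.9× activity: 0.54 × 1.9 = 1.026.
The CYP2B6 pathway (30% of clearance) drops to 0.4× activity: 0.3 × 0.4 = 0.12.
The remaining 16% of clearance is unaffected.
CL_new/CL_old = 1.026 + 0.12 + 0.16 = 1.306.
Net systemic exposure ratio = 1 / 1.306 = 0.766.

0.766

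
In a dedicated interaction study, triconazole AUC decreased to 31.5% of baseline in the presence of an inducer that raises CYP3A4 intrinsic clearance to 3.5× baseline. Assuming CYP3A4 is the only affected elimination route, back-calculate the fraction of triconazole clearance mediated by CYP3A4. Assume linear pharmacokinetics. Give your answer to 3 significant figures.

CL'/CL = 1 / 0.315 = 3.175
3.5·fm + (1 − fm) = 3.175
fm = (3.175 − 1) / (3.5 − 1) = 0.870

0.870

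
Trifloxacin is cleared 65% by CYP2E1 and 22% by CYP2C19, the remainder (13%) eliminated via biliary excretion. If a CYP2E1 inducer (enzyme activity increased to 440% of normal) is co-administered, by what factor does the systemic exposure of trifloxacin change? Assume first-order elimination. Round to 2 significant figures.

0.31

The CYP2E1 pathway (65% of clearance) is boosted to 4.4× activity: 0.65 × 4.4 = 2.86.
CYP2C19 (22%) and the residual 13% are unaffected.
New clearance relative to baseline: 2.86 + 0.22 + 0.13 = 3.21.
Systemic exposure is inversely proportional to clearance, so the fold-change is 1 / 3.21 = 0.31.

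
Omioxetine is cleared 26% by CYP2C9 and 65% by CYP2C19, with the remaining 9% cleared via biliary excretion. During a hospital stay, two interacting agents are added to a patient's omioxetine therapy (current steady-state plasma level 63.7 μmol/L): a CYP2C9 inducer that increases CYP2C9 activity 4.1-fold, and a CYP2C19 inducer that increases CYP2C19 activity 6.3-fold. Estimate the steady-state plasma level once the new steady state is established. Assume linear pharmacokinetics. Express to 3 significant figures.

12.1 μmol/L

The CYP2C9 pathway (26% of clearance) increases to 4.1× activity: 0.26 × 4.1 = 1.066.
The CYP2C19 pathway (65% of clearance) rises to 6.3× activity: 0.65 × 6.3 = 4.095.
The remaining 9% of clearance is unaffected.
New clearance relative to baseline: 1.066 + 4.095 + 0.09 = 5.251.
Steady-state plasma level ∝ 1/CL: new value = 63.7 / 5.251 = 12.1 μmol/L.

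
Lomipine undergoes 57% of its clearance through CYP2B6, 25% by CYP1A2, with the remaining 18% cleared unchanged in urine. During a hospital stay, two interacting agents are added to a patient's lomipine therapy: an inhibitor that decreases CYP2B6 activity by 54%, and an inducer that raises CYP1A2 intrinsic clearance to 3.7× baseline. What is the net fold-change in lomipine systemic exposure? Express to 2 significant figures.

0.73

CYP2B6: 0.57 × 0.46 = 0.2622
CYP1A2: 0.25 × 3.7 = 0.925
Other: 0.18 (unchanged)
CL_new/CL_old = 0.2622 + 0.925 + 0.18 = 1.3672.
Net systemic exposure ratio = 1 / 1.3672 = 0.73.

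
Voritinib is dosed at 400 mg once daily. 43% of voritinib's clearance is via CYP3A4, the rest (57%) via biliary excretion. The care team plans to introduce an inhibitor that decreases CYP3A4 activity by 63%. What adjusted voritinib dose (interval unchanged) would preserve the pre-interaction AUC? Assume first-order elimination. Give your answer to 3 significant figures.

The CYP3A4 pathway (43% of clearance) drops to 0.37× activity: 0.43 × 0.37 = 0.1591.
The remaining 57% of clearance is unaffected.
Relative clearance = 0.1591 + 0.57 = 0.7291.
To maintain the same steady-state level, dose must scale with clearance: new dose = 400 × 0.7291 = 292 mg.

292 mg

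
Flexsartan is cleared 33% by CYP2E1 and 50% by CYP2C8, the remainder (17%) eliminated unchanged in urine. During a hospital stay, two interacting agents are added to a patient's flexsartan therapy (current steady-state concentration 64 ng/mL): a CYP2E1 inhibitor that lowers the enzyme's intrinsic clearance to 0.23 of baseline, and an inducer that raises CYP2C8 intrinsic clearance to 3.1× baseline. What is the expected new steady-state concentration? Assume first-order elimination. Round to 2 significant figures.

The CYP2E1 pathway (33% of clearance) is reduced to 0.23× activity: 0.33 × 0.23 = 0.0759.
The CYP2C8 pathway (50% of clearance) rises to 3.1× activity: 0.5 × 3.1 = 1.55.
Non-CYP routes (17%) are unchanged.
CL_new/CL_old = 0.0759 + 1.55 + 0.17 = 1.7959.
New steady-state concentration = 64 / 1.7959 = 36 ng/mL (concentration scales inversely with clearance).

36 ng/mL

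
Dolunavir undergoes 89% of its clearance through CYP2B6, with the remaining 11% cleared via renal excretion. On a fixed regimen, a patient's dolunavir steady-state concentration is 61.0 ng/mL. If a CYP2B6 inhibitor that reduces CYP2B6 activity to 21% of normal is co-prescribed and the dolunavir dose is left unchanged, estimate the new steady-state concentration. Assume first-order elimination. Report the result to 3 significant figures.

205 ng/mL

The CYP2B6 pathway (89% of clearance) is reduced to 0.21× activity: 0.89 × 0.21 = 0.1869.
The remaining 11% of clearance is unaffected.
New clearance relative to baseline: 0.1869 + 0.11 = 0.2969.
Steady-state concentration ∝ 1/CL, so new value = 61.0 / 0.2969 = 205 ng/mL.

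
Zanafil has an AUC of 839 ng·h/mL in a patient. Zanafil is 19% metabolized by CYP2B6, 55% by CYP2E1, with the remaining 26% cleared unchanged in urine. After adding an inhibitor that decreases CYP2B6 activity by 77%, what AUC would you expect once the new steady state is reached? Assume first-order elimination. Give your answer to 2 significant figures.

CYP2B6: 0.19 × 0.23 = 0.0437
CYP2E1: 0.55 (unchanged)
Other: 0.26 (unchanged)
Relative clearance = 0.0437 + 0.55 + 0.26 = 0.8537.
AUC ∝ 1/CL, so new value = 839 / 0.8537 = 9.8 × 10² ng·h/mL.

9.8 × 10² ng·h/mL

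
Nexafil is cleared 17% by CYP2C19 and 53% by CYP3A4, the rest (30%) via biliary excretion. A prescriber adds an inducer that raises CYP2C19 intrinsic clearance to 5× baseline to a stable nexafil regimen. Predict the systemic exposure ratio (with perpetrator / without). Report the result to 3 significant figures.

0.595

CYP2C19: 0.17 × 5 = 0.85
CYP3A4: 0.53 (unchanged)
Other: 0.3 (unchanged)
CL_new/CL_old = 0.85 + 0.53 + 0.3 = 1.68.
Systemic exposure is inversely proportional to clearance, so the fold-change is 1 / 1.68 = 0.595.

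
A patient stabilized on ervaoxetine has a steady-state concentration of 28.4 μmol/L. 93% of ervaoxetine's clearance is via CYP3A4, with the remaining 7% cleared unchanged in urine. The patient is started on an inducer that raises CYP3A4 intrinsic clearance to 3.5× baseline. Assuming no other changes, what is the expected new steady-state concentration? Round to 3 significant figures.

The CYP3A4 pathway (93% of clearance) rises to 3.5× activity: 0.93 × 3.5 = 3.255.
Non-CYP routes (7%) are unchanged.
CL_new/CL_old = 3.255 + 0.07 = 3.325.
New steady-state concentration = baseline ÷ relative clearance = 28.4 / 3.325 = 8.54 μmol/L.

8.54 μmol/L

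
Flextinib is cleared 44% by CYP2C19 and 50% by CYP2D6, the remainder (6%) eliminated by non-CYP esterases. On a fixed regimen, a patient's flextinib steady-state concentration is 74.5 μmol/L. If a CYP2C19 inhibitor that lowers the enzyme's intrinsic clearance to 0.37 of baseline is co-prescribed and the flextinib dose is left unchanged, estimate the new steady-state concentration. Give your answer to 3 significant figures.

103 μmol/L

CYP2C19: 0.44 × 0.37 = 0.1628
CYP2D6: 0.5 (unchanged)
Other: 0.06 (unchanged)
CL_new/CL_old = 0.1628 + 0.5 + 0.06 = 0.7228.
Steady-state concentration ∝ 1/CL, so new value = 74.5 / 0.7228 = 103 μmol/L.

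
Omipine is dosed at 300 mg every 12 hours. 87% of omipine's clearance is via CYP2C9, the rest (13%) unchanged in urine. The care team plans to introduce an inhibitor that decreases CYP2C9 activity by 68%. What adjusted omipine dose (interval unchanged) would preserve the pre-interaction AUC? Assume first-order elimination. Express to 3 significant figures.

The CYP2C9 pathway (87% of clearance) drops to 0.32× activity: 0.87 × 0.32 = 0.2784.
Non-CYP routes (13%) are unchanged.
CL_new/CL_old = 0.2784 + 0.13 = 0.4084.
Exposure is unchanged when dose changes in proportion to clearance. New dose = 300 mg × 0.4084 = 123 mg.

123 mg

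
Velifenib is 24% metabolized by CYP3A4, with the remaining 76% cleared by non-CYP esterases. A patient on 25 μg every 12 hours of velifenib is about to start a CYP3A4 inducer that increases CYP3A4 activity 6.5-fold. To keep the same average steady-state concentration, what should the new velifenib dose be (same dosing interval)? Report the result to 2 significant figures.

The CYP3A4 pathway (24% of clearance) increases to 6.5× activity: 0.24 × 6.5 = 1.56.
The remaining 76% of clearance is unaffected.
CL_new/CL_old = 1.56 + 0.76 = 2.32.
Exposure is unchanged when dose changes in proportion to clearance. New dose = 25 μg × 2.32 = 58 μg.

58 μg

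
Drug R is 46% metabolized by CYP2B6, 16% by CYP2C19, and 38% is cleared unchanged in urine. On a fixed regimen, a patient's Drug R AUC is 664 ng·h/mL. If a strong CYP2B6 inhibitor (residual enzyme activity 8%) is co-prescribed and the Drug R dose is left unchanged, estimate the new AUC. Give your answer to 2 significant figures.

The CYP2B6 pathway (46% of clearance) falls to 0.08× activity: 0.46 × 0.08 = 0.0368.
CYP2C19 (16%) and the residual 38% are unaffected.
New clearance relative to baseline: 0.0368 + 0.16 + 0.38 = 0.5768.
With dosing unchanged, AUC scales as 1/CL: 664 / 0.5768 = 1.2 × 10³ ng·h/mL.

1.2 × 10³ ng·h/mL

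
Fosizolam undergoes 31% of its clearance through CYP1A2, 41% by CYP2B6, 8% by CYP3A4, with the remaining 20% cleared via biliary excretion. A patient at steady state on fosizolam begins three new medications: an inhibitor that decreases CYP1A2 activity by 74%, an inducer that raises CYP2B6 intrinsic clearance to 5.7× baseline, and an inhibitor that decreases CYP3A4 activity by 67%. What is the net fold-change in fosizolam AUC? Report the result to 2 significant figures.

CYP1A2: 0.31 × 0.26 = 0.0806
CYP2B6: 0.41 × 5.7 = 2.337
CYP3A4: 0.08 × 0.33 = 0.0264
Other: 0.2 (unchanged)
New clearance relative to baseline: 0.0806 + 2.337 + 0.0264 + 0.2 = 2.644.
Net AUC ratio = 1 / 2.644 = 0.38.

0.38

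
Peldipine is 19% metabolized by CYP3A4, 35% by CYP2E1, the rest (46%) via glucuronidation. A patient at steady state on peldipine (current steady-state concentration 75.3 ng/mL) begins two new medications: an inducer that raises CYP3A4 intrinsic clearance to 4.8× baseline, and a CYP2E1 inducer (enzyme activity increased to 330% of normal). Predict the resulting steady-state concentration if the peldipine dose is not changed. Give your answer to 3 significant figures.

29.8 ng/mL

The CYP3A4 pathway (19% of clearance) increases to 4.8× activity: 0.19 × 4.8 = 0.912.
The CYP2E1 pathway (35% of clearance) rises to 3.3× activity: 0.35 × 3.3 = 1.155.
The remaining 46% of clearance is unaffected.
Relative clearance = 0.912 + 1.155 + 0.46 = 2.527.
New steady-state concentration = 75.3 / 2.527 = 29.8 ng/mL (concentration scales inversely with clearance).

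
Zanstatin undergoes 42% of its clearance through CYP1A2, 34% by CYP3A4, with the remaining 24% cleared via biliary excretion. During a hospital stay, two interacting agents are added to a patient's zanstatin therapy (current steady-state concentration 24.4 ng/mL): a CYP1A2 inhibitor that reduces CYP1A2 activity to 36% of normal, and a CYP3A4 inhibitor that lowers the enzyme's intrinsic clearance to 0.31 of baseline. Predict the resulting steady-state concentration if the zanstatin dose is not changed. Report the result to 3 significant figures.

The CYP1A2 pathway (42% of clearance) falls to 0.36× activity: 0.42 × 0.36 = 0.1512.
The CYP3A4 pathway (34% of clearance) falls to 0.31× activity: 0.34 × 0.31 = 0.1054.
The remaining 24% of clearance is unaffected.
Relative clearance = 0.1512 + 0.1054 + 0.24 = 0.4966.
New steady-state concentration = 24.4 / 0.4966 = 49.1 ng/mL (concentration scales inversely with clearance).

49.1 ng/mL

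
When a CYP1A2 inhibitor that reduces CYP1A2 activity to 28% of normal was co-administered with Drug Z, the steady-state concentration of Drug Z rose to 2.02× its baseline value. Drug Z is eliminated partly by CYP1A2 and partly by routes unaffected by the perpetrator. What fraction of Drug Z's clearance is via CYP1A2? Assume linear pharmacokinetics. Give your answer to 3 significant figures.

CL'/CL = 1 / 2.02 = 0.495
0.28·fm + (1 − fm) = 0.495
fm = (0.495 − 1) / (0.28 − 1) = 0.701

0.701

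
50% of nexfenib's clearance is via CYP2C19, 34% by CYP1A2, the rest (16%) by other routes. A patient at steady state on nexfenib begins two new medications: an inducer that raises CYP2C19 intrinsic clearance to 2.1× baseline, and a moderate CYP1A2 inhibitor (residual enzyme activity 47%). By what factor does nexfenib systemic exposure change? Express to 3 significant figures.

0.730

The CYP2C19 pathway (50% of clearance) rises to 2.1× activity: 0.5 × 2.1 = 1.05.
The CYP1A2 pathway (34% of clearance) drops to 0.47× activity: 0.34 × 0.47 = 0.1598.
Non-CYP routes (16%) are unchanged.
CL_new/CL_old = 1.05 + 0.1598 + 0.16 = 1.3698.
Because systemic exposure varies inversely with clearance, the combined effect is 1 / 1.3698 = 0.730.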